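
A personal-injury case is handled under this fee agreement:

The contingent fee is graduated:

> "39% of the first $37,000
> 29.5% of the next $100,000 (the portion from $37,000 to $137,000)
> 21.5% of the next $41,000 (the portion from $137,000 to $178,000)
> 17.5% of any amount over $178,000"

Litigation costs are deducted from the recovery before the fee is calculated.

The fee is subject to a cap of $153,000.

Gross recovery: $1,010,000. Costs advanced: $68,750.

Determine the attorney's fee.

$153,000.00

Fee base (net of costs): $1,010,000 − $68,750 = $941,250
First $37,000 at 39% = $14,430.00
Next $100,000 at 29.5% = $29,500.00
Next $41,000 at 21.5% = $8,815.00
Remaining $763,250 at 17.5% = $133,568.75
Fee: $14,430.00 + $29,500.00 + $8,815.00 + $133,568.75 = $186,313.75
$186,313.75 exceeds the $153,000 cap, so the fee is capped at $153,000.00.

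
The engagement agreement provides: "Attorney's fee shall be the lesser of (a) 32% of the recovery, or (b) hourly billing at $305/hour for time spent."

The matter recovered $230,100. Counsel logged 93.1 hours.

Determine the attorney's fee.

$28,395.50

(a) 32% of $230,100 = $73,632.00
(b) 93.1 × $305 = $28,395.50
The lesser is (b): $28,395.50.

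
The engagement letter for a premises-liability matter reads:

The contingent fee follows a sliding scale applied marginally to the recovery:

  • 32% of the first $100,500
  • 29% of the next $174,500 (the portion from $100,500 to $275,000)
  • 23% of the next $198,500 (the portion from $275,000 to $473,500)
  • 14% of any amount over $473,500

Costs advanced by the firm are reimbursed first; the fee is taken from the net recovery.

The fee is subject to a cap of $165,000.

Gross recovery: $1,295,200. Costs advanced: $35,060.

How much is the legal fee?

Fee base (net of costs): $1,295,200 − $35,060 = $1,260,140
First $100,500 at 32% = $32,160.00
Next $174,500 at 29% = $50,605.00
Next $198,500 at 23% = $45,655.00
Remaining $786,640 at 14% = $110,129.60
Fee: $32,160.00 + $50,605.00 + $45,655.00 + $110,129.60 = $238,549.60
$238,549.60 exceeds the $165,000 cap, so the fee is capped at $165,000.00.

$165,000.00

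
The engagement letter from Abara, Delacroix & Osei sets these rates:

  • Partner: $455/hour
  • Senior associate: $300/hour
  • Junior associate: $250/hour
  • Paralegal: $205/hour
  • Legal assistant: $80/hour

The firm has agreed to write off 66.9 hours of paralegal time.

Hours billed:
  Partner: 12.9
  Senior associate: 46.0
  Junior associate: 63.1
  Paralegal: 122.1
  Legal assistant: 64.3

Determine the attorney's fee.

Partner: 12.9 × $455 = $5,869.50
Senior associate: 46.0 × $300 = $13,800.00
Junior associate: 63.1 × $250 = $15,775.00
Paralegal: 122.1 × $205 = $25,030.50
Legal assistant: 64.3 × $80 = $5,144.00
Subtotal: $65,619.00
Write-off: 66.9 × $205 = $13,714.50
Total: $65,619.00 − $13,714.50 = $51,904.50

$51,904.50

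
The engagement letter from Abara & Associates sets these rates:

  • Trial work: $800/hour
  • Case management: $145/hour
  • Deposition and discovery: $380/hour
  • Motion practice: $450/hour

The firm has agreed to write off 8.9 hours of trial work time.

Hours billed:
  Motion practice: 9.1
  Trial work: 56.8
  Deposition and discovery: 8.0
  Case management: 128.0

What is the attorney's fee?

$64,015.00

Trial work: 56.8 × $800 = $45,440.00
Case management: 128.0 × $145 = $18,560.00
Deposition and discovery: 8.0 × $380 = $3,040.00
Motion practice: 9.1 × $450 = $4,095.00
Subtotal: $71,135.00
Write-off: 8.9 × $800 = $7,120.00
Total: $71,135.00 − $7,120.00 = $64,015.00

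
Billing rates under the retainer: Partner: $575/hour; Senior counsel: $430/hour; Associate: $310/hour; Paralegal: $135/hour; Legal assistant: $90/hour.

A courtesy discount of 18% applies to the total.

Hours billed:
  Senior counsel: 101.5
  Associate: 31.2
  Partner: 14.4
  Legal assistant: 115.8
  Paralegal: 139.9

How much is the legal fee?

$74,542.51

Partner: 14.4 × $575 = $8,280.00
Senior counsel: 101.5 × $430 = $43,645.00
Associate: 31.2 × $310 = $9,672.00
Paralegal: 139.9 × $135 = $18,886.50
Legal assistant: 115.8 × $90 = $10,422.00
Subtotal: $90,905.50
Less 18% discount: −$16,362.99
Total: $90,905.50 − $16,362.99 = $74,542.51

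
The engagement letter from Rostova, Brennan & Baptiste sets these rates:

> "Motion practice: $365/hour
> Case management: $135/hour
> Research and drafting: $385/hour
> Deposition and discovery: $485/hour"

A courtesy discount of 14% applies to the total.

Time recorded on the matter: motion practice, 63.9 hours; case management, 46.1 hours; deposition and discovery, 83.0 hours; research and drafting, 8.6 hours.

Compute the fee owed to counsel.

Motion practice: 63.9 × $365 = $23,323.50
Case management: 46.1 × $135 = $6,223.50
Research and drafting: 8.6 × $385 = $3,311.00
Deposition and discovery: 83.0 × $485 = $40,255.00
Subtotal: $73,113.00
Less 14% discount: −$10,235.82
Total: $73,113.00 − $10,235.82 = $62,877.18

$62,877.18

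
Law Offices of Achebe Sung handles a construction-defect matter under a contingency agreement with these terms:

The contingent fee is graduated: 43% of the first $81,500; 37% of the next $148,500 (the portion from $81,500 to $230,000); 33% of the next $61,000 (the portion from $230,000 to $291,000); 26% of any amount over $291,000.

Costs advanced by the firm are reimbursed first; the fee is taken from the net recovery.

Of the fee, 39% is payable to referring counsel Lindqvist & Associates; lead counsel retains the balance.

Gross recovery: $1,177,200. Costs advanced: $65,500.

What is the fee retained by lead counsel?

$197,336.22

Fee base (net of costs): $1,177,200 − $65,500 = $1,111,700
First $81,500 at 43% = $35,045.00
Next $148,500 at 37% = $54,945.00
Next $61,000 at 33% = $20,130.00
Remaining $820,700 at 26% = $213,382.00
Fee: $35,045.00 + $54,945.00 + $20,130.00 + $213,382.00 = $323,502.00
Referral share: 39% of $323,502.00 = $126,165.78; lead counsel retains $323,502.00 − $126,165.78 = $197,336.22.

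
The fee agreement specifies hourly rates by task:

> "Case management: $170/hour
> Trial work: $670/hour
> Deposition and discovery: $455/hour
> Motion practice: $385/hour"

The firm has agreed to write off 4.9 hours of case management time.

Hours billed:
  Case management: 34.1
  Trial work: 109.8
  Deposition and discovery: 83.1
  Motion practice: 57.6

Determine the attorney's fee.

Case management: 34.1 × $170 = $5,797.00
Trial work: 109.8 × $670 = $73,566.00
Deposition and discovery: 83.1 × $455 = $37,810.50
Motion practice: 57.6 × $385 = $22,176.00
Subtotal: $139,349.50
Write-off: 4.9 × $170 = $833.00
Total: $139,349.50 − $833.00 = $138,516.50

$138,516.50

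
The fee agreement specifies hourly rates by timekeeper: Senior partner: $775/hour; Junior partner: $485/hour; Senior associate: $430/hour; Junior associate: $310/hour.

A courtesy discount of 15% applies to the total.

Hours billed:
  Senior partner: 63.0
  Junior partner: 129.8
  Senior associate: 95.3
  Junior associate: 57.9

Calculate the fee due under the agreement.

Senior partner: 63.0 × $775 = $48,825.00
Junior partner: 129.8 × $485 = $62,953.00
Senior associate: 95.3 × $430 = $40,979.00
Junior associate: 57.9 × $310 = $17,949.00
Subtotal: $170,706.00
Less 15% discount: −$25,605.90
Total: $170,706.00 − $25,605.90 = $145,100.10

$145,100.10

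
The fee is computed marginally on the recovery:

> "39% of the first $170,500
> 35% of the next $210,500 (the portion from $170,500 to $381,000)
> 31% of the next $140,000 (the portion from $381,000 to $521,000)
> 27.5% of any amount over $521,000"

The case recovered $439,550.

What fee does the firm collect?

First $170,500 at 39% = $66,495.00
Next $210,500 at 35% = $73,675.00
Remaining $58,550 at 31% = $18,150.50
Fee: $66,495.00 + $73,675.00 + $18,150.50 = $158,320.50

$158,320.50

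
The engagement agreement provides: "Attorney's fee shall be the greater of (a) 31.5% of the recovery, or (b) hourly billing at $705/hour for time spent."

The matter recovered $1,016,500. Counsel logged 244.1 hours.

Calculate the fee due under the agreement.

(a) 31.5% of $1,016,500 = $320,197.50
(b) 244.1 × $705 = $172,090.50
The greater is (a): $320,197.50.

$320,197.50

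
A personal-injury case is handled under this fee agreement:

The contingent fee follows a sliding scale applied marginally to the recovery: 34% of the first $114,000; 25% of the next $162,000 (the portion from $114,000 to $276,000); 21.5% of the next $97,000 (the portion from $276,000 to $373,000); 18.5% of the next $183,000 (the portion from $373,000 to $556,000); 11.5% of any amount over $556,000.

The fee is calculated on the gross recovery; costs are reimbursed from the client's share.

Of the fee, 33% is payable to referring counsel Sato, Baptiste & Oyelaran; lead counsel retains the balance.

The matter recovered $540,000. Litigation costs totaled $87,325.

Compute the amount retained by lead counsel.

Fee base is the gross recovery, $540,000; costs are reimbursed separately.
First $114,000 at 34% = $38,760.00
Next $162,000 at 25% = $40,500.00
Next $97,000 at 21.5% = $20,855.00
Remaining $167,000 at 18.5% = $30,895.00
Fee: $38,760.00 + $40,500.00 + $20,855.00 + $30,895.00 = $131,010.00
Referral share: 33% of $131,010.00 = $43,233.30; lead counsel retains $131,010.00 − $43,233.30 = $87,776.70.

$87,776.70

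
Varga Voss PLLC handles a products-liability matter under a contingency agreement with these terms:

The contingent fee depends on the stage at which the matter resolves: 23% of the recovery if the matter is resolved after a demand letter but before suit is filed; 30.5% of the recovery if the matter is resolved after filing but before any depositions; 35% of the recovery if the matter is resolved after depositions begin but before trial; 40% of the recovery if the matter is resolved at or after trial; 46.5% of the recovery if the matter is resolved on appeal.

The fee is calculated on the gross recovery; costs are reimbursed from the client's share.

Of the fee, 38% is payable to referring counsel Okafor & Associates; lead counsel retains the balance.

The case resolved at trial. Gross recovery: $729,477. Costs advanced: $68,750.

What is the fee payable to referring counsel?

Fee base is the gross recovery, $729,477; costs are reimbursed separately.
The matter resolved at trial, so the 40% rate applies.
$729,477 × 40% = $291,790.80
Referral share: 38% of $291,790.80 = $110,880.50; lead counsel retains $291,790.80 − $110,880.50 = $180,910.30.

$110,880.50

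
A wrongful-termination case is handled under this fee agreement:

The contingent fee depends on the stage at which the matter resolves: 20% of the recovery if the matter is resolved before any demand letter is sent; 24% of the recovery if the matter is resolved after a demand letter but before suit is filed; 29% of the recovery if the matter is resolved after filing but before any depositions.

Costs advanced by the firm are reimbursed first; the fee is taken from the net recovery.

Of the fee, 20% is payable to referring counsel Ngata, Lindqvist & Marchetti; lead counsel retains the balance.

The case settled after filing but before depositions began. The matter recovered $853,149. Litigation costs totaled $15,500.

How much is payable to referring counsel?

$48,583.64

Fee base (net of costs): $853,149 − $15,500 = $837,649
The matter settled after filing but before depositions began, so the 29% rate applies.
$837,649 × 29% = $242,918.21
Referral share: 20% of $242,918.21 = $48,583.64; lead counsel retains $242,918.21 − $48,583.64 = $194,334.57.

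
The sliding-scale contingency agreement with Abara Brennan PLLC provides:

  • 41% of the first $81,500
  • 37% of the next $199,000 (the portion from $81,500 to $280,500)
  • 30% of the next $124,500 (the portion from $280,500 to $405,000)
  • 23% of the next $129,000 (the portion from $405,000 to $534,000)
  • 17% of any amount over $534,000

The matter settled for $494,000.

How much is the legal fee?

$164,865.00

First $81,500 at 41% = $33,415.00
Next $199,000 at 37% = $73,630.00
Next $124,500 at 30% = $37,350.00
Remaining $89,000 at 23% = $20,470.00
Fee: $33,415.00 + $73,630.00 + $37,350.00 + $20,470.00 = $164,865.00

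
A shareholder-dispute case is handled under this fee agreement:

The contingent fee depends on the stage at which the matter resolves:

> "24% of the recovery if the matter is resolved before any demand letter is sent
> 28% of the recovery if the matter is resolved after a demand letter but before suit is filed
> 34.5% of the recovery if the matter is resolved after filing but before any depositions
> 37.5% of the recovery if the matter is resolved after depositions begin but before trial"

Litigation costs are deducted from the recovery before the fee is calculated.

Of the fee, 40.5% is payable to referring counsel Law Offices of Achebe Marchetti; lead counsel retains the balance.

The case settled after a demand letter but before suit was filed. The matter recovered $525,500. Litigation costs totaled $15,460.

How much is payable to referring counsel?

Fee base (net of costs): $525,500 − $15,460 = $510,040
The matter settled after a demand letter but before suit was filed, so the 28% rate applies.
$510,040 × 28% = $142,811.20
Referral share: 40.5% of $142,811.20 = $57,838.54; lead counsel retains $142,811.20 − $57,838.54 = $84,972.66.

$57,838.54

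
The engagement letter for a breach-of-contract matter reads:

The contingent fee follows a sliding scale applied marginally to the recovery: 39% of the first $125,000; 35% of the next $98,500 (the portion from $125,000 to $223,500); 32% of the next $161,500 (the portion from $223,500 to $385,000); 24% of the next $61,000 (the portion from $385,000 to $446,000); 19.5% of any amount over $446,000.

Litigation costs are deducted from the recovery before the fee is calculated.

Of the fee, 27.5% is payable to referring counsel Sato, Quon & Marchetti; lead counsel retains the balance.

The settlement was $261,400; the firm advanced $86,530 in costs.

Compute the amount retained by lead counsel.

Fee base (net of costs): $261,400 − $86,530 = $174,870
First $125,000 at 39% = $48,750.00
Remaining $49,870 at 35% = $17,454.50
Fee: $48,750.00 + $17,454.50 = $66,204.50
Referral share: 27.5% of $66,204.50 = $18,206.24; lead counsel retains $66,204.50 − $18,206.24 = $47,998.26.

$47,998.26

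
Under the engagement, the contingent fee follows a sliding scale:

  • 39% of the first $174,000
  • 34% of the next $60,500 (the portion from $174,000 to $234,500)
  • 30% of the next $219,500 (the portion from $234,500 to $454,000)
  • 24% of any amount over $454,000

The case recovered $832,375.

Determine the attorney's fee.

$245,090.00

First $174,000 at 39% = $67,860.00
Next $60,500 at 34% = $20,570.00
Next $219,500 at 30% = $65,850.00
Remaining $378,375 at 24% = $90,810.00
Fee: $67,860.00 + $20,570.00 + $65,850.00 + $90,810.00 = $245,090.00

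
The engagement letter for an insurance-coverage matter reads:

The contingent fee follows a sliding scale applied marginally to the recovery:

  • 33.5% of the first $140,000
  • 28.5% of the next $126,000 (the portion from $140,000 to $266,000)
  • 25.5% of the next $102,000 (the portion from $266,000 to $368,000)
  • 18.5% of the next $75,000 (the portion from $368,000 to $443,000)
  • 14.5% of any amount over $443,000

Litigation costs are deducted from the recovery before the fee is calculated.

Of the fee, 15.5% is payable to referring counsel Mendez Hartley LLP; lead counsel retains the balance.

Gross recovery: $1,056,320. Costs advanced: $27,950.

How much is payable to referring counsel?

Fee base (net of costs): $1,056,320 − $27,950 = $1,028,370
First $140,000 at 33.5% = $46,900.00
Next $126,000 at 28.5% = $35,910.00
Next $102,000 at 25.5% = $26,010.00
Next $75,000 at 18.5% = $13,875.00
Remaining $585,370 at 14.5% = $84,878.65
Fee: $46,900.00 + $35,910.00 + $26,010.00 + $13,875.00 + $84,878.65 = $207,573.65
Referral share: 15.5% of $207,573.65 = $32,173.92; lead counsel retains $207,573.65 − $32,173.92 = $175,399.73.

$32,173.92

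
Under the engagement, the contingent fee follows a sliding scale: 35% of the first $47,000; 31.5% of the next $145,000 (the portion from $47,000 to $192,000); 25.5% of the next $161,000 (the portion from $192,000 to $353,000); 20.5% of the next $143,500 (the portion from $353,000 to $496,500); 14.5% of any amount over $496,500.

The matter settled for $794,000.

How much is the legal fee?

First $47,000 at 35% = $16,450.00
Next $145,000 at 31.5% = $45,675.00
Next $161,000 at 25.5% = $41,055.00
Next $143,500 at 20.5% = $29,417.50
Remaining $297,500 at 14.5% = $43,137.50
Fee: $16,450.00 + $45,675.00 + $41,055.00 + $29,417.50 + $43,137.50 = $175,735.00

$175,735.00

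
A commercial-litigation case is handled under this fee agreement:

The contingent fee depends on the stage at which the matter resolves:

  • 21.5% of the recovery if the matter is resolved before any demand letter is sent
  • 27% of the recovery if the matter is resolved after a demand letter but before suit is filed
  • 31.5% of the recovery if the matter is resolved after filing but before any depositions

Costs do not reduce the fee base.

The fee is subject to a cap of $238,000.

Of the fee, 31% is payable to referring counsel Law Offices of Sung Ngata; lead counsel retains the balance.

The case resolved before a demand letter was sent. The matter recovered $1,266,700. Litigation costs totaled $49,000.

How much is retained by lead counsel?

Fee base is the gross recovery, $1,266,700; costs are reimbursed separately.
The matter resolved before a demand letter was sent, so the 21.5% rate applies.
$1,266,700 × 21.5% = $272,340.50
$272,340.50 exceeds the $238,000 cap, so the fee is capped at $238,000.00.
Referral share: 31% of $238,000.00 = $73,780.00; lead counsel retains $238,000.00 − $73,780.00 = $164,220.00.

$164,220.00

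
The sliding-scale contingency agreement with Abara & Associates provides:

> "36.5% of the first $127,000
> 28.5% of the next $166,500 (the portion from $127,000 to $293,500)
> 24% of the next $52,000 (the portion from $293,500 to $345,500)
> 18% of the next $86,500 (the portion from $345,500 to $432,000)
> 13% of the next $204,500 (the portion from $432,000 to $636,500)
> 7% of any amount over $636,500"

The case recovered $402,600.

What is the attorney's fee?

$116,565.50

First $127,000 at 36.5% = $46,355.00
Next $166,500 at 28.5% = $47,452.50
Next $52,000 at 24% = $12,480.00
Remaining $57,100 at 18% = $10,278.00
Fee: $46,355.00 + $47,452.50 + $12,480.00 + $10,278.00 = $116,565.50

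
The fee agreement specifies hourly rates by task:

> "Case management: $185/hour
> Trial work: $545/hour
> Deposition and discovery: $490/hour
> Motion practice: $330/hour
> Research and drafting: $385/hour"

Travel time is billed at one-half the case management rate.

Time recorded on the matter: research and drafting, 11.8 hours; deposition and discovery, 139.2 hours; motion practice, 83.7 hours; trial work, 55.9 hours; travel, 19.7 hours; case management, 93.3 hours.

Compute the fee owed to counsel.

$149,920.25

Case management: 93.3 × $185 = $17,260.50
Trial work: 55.9 × $545 = $30,465.50
Deposition and discovery: 139.2 × $490 = $68,208.00
Motion practice: 83.7 × $330 = $27,621.00
Research and drafting: 11.8 × $385 = $4,543.00
Subtotal: $17,260.50 + $30,465.50 + $68,208.00 + $27,621.00 + $4,543.00 = $148,098.00
Travel: 19.7 × ($185 ÷ 2) = 19.7 × $92.50 = $1,822.25
Total: $148,098.00 + $1,822.25 = $149,920.25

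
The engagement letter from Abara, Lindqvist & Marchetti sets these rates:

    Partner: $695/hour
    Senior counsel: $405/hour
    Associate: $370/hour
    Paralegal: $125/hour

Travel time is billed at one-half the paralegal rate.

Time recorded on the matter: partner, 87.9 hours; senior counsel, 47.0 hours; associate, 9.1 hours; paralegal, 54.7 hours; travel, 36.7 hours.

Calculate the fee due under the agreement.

Partner: 87.9 × $695 = $61,090.50
Senior counsel: 47.0 × $405 = $19,035.00
Associate: 9.1 × $370 = $3,367.00
Paralegal: 54.7 × $125 = $6,837.50
Subtotal: $61,090.50 + $19,035.00 + $3,367.00 + $6,837.50 = $90,330.00
Travel: 36.7 × ($125 ÷ 2) = 36.7 × $62.50 = $2,293.75
Total: $90,330.00 + $2,293.75 = $92,623.75

$92,623.75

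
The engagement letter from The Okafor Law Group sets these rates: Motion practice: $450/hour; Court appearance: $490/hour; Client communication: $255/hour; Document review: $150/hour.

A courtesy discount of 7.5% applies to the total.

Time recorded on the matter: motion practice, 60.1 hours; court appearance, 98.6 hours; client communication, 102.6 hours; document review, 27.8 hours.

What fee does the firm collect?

$97,765.10

Motion practice: 60.1 × $450 = $27,045.00
Court appearance: 98.6 × $490 = $48,314.00
Client communication: 102.6 × $255 = $26,163.00
Document review: 27.8 × $150 = $4,170.00
Subtotal: $105,692.00
Less 7.5% discount: −$7,926.90
Total: $105,692.00 − $7,926.90 = $97,765.10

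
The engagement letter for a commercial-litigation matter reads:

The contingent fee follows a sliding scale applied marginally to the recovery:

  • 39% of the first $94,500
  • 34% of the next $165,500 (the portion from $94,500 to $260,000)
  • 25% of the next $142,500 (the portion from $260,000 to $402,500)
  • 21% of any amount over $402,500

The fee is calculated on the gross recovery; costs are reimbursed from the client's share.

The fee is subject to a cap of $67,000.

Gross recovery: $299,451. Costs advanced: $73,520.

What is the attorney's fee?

Fee base is the gross recovery, $299,451; costs are reimbursed separately.
First $94,500 at 39% = $36,855.00
Next $165,500 at 34% = $56,270.00
Remaining $39,451 at 25% = $9,862.75
Fee: $36,855.00 + $56,270.00 + $9,862.75 = $102,987.75
$102,987.75 exceeds the $67,000 cap, so the fee is capped at $67,000.00.

$67,000.00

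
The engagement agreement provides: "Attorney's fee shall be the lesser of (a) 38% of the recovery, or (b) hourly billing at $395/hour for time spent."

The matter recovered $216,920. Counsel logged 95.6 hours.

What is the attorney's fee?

$37,762.00

(a) 38% of $216,920 = $82,429.60
(b) 95.6 × $395 = $37,762.00
The lesser is (b): $37,762.00.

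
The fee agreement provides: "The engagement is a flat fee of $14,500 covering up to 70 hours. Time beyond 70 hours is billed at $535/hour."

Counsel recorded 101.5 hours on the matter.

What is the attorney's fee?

Flat fee: $14,500.00
Excess hours: 101.5 − 70 = 31.5
Overrun: 31.5 × $535 = $16,852.50
Total: $14,500.00 + $16,852.50 = $31,352.50

$31,352.50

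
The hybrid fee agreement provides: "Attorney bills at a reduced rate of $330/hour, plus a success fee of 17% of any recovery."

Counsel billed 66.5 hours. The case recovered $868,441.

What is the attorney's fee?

$169,579.97

Hourly: 66.5 × $330 = $21,945.00
Success fee: 17% of $868,441 = $147,634.97
Total: $21,945.00 + $147,634.97 = $169,579.97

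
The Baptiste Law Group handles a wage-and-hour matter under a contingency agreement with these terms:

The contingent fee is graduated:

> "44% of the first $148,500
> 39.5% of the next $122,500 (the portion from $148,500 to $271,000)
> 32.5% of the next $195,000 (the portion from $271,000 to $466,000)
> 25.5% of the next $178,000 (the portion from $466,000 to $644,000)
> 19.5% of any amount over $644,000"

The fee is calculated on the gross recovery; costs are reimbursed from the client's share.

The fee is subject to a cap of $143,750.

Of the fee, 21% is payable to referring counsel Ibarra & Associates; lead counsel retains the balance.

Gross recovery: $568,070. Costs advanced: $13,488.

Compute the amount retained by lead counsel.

$113,562.50

Fee base is the gross recovery, $568,070; costs are reimbursed separately.
First $148,500 at 44% = $65,340.00
Next $122,500 at 39.5% = $48,387.50
Next $195,000 at 32.5% = $63,375.00
Remaining $102,070 at 25.5% = $26,027.85
Fee: $65,340.00 + $48,387.50 + $63,375.00 + $26,027.85 = $203,130.35
$203,130.35 exceeds the $143,750 cap, so the fee is capped at $143,750.00.
Referral share: 21% of $143,750.00 = $30,187.50; lead counsel retains $143,750.00 − $30,187.50 = $113,562.50.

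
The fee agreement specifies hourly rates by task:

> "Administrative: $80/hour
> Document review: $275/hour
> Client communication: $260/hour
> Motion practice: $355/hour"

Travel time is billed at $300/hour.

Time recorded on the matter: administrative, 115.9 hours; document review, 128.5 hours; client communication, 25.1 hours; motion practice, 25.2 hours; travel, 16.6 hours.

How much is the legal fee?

Administrative: 115.9 × $80 = $9,272.00
Document review: 128.5 × $275 = $35,337.50
Client communication: 25.1 × $260 = $6,526.00
Motion practice: 25.2 × $355 = $8,946.00
Subtotal: $9,272.00 + $35,337.50 + $6,526.00 + $8,946.00 = $60,081.50
Travel: 16.6 × $300 = $4,980.00
Total: $60,081.50 + $4,980.00 = $65,061.50

$65,061.50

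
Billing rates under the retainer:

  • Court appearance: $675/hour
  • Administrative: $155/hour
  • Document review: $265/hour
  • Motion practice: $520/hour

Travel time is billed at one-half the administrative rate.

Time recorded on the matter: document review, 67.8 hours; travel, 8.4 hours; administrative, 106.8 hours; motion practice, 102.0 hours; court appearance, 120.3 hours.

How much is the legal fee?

$169,414.50

Court appearance: 120.3 × $675 = $81,202.50
Administrative: 106.8 × $155 = $16,554.00
Document review: 67.8 × $265 = $17,967.00
Motion practice: 102.0 × $520 = $53,040.00
Subtotal: $81,202.50 + $16,554.00 + $17,967.00 + $53,040.00 = $168,763.50
Travel: 8.4 × ($155 ÷ 2) = 8.4 × $77.50 = $651.00
Total: $168,763.50 + $651.00 = $169,414.50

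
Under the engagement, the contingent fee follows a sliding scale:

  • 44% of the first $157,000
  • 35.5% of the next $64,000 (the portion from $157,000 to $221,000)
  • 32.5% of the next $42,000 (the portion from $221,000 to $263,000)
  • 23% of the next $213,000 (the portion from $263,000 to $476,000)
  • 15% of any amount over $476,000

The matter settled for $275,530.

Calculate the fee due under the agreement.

$108,331.90

First $157,000 at 44% = $69,080.00
Next $64,000 at 35.5% = $22,720.00
Next $42,000 at 32.5% = $13,650.00
Remaining $12,530 at 23% = $2,881.90
Fee: $69,080.00 + $22,720.00 + $13,650.00 + $2,881.90 = $108,331.90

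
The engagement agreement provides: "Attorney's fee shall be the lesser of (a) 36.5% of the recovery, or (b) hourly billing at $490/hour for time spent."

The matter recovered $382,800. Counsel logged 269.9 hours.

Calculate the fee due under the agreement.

(a) 36.5% of $382,800 = $139,722.00
(b) 269.9 × $490 = $132,251.00
The lesser is (b): $132,251.00.

$132,251.00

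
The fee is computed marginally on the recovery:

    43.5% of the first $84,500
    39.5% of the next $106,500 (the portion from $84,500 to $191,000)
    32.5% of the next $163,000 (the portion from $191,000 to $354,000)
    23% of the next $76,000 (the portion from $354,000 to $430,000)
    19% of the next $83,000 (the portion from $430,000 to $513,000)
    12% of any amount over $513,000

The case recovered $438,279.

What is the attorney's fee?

$150,853.01

First $84,500 at 43.5% = $36,757.50
Next $106,500 at 39.5% = $42,067.50
Next $163,000 at 32.5% = $52,975.00
Next $76,000 at 23% = $17,480.00
Remaining $8,279 at 19% = $1,573.01
Fee: $36,757.50 + $42,067.50 + $52,975.00 + $17,480.00 + $1,573.01 = $150,853.01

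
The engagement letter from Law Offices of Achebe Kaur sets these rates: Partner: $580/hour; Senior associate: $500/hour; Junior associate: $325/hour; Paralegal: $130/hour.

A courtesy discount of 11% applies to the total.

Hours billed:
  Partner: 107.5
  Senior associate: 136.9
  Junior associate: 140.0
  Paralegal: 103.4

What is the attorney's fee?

Partner: 107.5 × $580 = $62,350.00
Senior associate: 136.9 × $500 = $68,450.00
Junior associate: 140.0 × $325 = $45,500.00
Paralegal: 103.4 × $130 = $13,442.00
Subtotal: $189,742.00
Less 11% discount: −$20,871.62
Total: $189,742.00 − $20,871.62 = $168,870.38

$168,870.38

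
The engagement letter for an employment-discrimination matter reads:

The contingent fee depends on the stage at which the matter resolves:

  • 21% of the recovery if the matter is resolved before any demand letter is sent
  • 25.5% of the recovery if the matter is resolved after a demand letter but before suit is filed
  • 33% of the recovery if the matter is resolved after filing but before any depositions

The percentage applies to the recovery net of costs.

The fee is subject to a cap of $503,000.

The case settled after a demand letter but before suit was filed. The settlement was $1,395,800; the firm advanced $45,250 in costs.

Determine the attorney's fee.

$344,390.25

Fee base (net of costs): $1,395,800 − $45,250 = $1,350,550
The matter settled after a demand letter but before suit was filed, so the 25.5% rate applies.
$1,350,550 × 25.5% = $344,390.25
$344,390.25 is under the $503,000 cap.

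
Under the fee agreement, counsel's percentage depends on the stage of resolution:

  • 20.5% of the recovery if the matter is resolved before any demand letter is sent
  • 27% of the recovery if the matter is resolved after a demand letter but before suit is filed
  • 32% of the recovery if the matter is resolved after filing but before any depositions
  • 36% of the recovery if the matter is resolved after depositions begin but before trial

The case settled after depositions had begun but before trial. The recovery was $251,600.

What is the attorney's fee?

The matter settled after depositions had begun but before trial, so the 36% rate applies.
$251,600 × 36% = $90,576.00

$90,576.00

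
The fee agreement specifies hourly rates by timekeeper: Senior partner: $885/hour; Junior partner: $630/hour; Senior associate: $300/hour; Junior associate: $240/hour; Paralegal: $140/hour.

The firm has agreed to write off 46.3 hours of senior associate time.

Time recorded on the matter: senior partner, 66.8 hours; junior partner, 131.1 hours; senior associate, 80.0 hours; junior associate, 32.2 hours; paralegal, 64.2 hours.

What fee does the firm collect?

$168,537.00

Senior partner: 66.8 × $885 = $59,118.00
Junior partner: 131.1 × $630 = $82,593.00
Senior associate: 80.0 × $300 = $24,000.00
Junior associate: 32.2 × $240 = $7,728.00
Paralegal: 64.2 × $140 = $8,988.00
Subtotal: $182,427.00
Write-off: 46.3 × $300 = $13,890.00
Total: $182,427.00 − $13,890.00 = $168,537.00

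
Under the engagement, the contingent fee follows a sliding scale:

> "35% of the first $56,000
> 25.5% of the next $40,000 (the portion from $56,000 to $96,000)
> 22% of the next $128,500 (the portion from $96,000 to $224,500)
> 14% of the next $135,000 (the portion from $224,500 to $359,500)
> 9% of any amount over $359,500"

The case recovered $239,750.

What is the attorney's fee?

$60,205.00

First $56,000 at 35% = $19,600.00
Next $40,000 at 25.5% = $10,200.00
Next $128,500 at 22% = $28,270.00
Remaining $15,250 at 14% = $2,135.00
Fee: $19,600.00 + $10,200.00 + $28,270.00 + $2,135.00 = $60,205.00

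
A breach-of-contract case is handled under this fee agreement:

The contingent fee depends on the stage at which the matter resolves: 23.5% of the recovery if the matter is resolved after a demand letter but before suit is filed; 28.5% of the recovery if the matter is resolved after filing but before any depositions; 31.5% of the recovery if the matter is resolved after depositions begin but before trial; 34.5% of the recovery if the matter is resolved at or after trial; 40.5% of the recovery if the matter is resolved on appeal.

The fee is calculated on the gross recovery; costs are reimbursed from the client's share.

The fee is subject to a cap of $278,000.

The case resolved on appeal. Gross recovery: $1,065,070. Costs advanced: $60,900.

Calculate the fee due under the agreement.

$278,000.00

Fee base is the gross recovery, $1,065,070; costs are reimbursed separately.
The matter resolved on appeal, so the 40.5% rate applies.
$1,065,070 × 40.5% = $431,353.35
$431,353.35 exceeds the $278,000 cap, so the fee is capped at $278,000.00.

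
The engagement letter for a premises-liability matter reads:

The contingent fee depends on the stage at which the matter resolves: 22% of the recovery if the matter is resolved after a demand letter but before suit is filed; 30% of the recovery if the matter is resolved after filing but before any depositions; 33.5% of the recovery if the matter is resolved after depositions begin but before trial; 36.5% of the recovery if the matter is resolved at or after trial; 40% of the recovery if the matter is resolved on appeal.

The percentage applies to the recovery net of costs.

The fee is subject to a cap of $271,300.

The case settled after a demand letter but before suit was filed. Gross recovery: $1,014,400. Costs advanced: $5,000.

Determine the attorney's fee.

Fee base (net of costs): $1,014,400 − $5,000 = $1,009,400
The matter settled after a demand letter but before suit was filed, so the 22% rate applies.
$1,009,400 × 22% = $222,068.00
$222,068.00 is under the $271,300 cap.

$222,068.00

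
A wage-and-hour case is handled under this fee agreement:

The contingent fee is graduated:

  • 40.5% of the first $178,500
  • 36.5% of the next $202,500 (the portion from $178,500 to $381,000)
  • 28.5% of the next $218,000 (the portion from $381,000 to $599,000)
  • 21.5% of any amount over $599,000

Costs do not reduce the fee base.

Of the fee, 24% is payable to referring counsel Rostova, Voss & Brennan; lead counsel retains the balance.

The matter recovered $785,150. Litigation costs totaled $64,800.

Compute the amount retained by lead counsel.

$188,751.51

Fee base is the gross recovery, $785,150; costs are reimbursed separately.
First $178,500 at 40.5% = $72,292.50
Next $202,500 at 36.5% = $73,912.50
Next $218,000 at 28.5% = $62,130.00
Remaining $186,150 at 21.5% = $40,022.25
Fee: $72,292.50 + $73,912.50 + $62,130.00 + $40,022.25 = $248,357.25
Referral share: 24% of $248,357.25 = $59,605.74; lead counsel retains $248,357.25 − $59,605.74 = $188,751.51.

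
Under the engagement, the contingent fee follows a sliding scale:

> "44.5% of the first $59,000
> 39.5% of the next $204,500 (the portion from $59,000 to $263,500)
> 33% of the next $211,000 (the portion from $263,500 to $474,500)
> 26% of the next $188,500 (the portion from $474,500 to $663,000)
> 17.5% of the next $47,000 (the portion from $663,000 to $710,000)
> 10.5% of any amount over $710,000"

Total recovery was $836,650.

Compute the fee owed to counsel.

$247,195.75

First $59,000 at 44.5% = $26,255.00
Next $204,500 at 39.5% = $80,777.50
Next $211,000 at 33% = $69,630.00
Next $188,500 at 26% = $49,010.00
Next $47,000 at 17.5% = $8,225.00
Remaining $126,650 at 10.5% = $13,298.25
Fee: $26,255.00 + $80,777.50 + $69,630.00 + $49,010.00 + $8,225.00 + $13,298.25 = $247,195.75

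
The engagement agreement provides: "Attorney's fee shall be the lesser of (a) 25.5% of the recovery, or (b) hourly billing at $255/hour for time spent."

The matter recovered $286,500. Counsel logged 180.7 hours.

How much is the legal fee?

(a) 25.5% of $286,500 = $73,057.50
(b) 180.7 × $255 = $46,078.50
The lesser is (b): $46,078.50.

$46,078.50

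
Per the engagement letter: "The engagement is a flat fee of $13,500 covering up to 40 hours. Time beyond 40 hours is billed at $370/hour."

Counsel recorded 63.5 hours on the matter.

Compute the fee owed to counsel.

Flat fee: $13,500.00
Excess hours: 63.5 − 40 = 23.5
Overrun: 23.5 × $370 = $8,695.00
Total: $13,500.00 + $8,695.00 = $22,195.00

$22,195.00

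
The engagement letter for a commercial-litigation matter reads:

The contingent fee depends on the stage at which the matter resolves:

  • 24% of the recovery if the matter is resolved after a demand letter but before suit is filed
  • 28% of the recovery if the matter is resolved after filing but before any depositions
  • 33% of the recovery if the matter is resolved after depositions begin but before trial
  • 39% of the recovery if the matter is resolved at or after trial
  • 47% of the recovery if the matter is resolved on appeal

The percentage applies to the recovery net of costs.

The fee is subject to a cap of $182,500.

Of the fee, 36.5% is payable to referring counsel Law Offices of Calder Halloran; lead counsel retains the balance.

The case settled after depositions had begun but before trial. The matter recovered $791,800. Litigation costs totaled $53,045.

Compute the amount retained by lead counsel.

$115,887.50

Fee base (net of costs): $791,800 − $53,045 = $738,755
The matter settled after depositions had begun but before trial, so the 33% rate applies.
$738,755 × 33% = $243,789.15
$243,789.15 exceeds the $182,500 cap, so the fee is capped at $182,500.00.
Referral share: 36.5% of $182,500.00 = $66,612.50; lead counsel retains $182,500.00 − $66,612.50 = $115,887.50.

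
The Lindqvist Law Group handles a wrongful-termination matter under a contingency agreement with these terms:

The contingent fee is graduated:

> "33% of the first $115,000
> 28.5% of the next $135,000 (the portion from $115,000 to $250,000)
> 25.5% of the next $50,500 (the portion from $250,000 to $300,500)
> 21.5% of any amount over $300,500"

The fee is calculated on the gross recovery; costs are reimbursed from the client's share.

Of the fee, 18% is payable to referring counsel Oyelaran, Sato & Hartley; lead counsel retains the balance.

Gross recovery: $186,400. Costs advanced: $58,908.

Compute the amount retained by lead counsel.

Fee base is the gross recovery, $186,400; costs are reimbursed separately.
First $115,000 at 33% = $37,950.00
Remaining $71,400 at 28.5% = $20,349.00
Fee: $37,950.00 + $20,349.00 = $58,299.00
Referral share: 18% of $58,299.00 = $10,493.82; lead counsel retains $58,299.00 − $10,493.82 = $47,805.18.

$47,805.18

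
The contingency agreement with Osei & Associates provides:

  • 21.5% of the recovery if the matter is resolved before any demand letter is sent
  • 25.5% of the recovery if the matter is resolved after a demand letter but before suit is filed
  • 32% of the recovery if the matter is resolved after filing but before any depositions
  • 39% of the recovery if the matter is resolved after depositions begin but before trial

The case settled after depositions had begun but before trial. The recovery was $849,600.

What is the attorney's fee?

$331,344.00

The matter settled after depositions had begun but before trial, so the 39% rate applies.
$849,600 × 39% = $331,344.00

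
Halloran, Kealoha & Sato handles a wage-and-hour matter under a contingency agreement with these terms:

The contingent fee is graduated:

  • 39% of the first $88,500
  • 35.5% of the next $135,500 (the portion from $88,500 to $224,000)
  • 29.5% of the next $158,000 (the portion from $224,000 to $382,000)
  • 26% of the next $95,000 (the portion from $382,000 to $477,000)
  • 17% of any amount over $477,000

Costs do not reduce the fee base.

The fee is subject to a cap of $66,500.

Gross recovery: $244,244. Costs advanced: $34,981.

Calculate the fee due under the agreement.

Fee base is the gross recovery, $244,244; costs are reimbursed separately.
First $88,500 at 39% = $34,515.00
Next $135,500 at 35.5% = $48,102.50
Remaining $20,244 at 29.5% = $5,971.98
Fee: $34,515.00 + $48,102.50 + $5,971.98 = $88,589.48
$88,589.48 exceeds the $66,500 cap, so the fee is capped at $66,500.00.

$66,500.00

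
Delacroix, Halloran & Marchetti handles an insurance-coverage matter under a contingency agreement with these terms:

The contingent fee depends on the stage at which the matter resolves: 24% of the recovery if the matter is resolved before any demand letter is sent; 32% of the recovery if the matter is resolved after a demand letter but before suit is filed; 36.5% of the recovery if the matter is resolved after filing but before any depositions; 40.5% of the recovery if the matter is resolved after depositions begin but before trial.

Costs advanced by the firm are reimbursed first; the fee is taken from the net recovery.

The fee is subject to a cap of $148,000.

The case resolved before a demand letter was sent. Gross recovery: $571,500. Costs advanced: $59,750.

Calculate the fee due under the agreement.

$122,820.00

Fee base (net of costs): $571,500 − $59,750 = $511,750
The matter resolved before a demand letter was sent, so the 24% rate applies.
$511,750 × 24% = $122,820.00
$122,820.00 is under the $148,000 cap.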